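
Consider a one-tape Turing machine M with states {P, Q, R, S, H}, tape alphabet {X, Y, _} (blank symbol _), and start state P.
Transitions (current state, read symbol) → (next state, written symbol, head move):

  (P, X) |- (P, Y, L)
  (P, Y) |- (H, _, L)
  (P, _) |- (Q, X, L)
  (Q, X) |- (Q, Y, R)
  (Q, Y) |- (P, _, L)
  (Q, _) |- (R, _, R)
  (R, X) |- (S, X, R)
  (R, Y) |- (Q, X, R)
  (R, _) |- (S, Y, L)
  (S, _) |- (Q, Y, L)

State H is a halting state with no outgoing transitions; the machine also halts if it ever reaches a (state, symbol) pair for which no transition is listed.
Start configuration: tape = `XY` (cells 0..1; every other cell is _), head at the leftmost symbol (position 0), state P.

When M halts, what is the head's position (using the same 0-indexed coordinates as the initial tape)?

0

state=P head=0 tape=__[X]Y   (P,X)→(P,Y,L)
state=P head=-1 tape=_[_]YY   (P,_)→(Q,X,L)
state=Q head=-2 tape=[_]XYY   (Q,_)→(R,_,R)
state=R head=-1 tape=_[X]YY   (R,X)→(S,X,R)
state=S head=0 tape=_X[Y]Y
At halt the head is at cell 0.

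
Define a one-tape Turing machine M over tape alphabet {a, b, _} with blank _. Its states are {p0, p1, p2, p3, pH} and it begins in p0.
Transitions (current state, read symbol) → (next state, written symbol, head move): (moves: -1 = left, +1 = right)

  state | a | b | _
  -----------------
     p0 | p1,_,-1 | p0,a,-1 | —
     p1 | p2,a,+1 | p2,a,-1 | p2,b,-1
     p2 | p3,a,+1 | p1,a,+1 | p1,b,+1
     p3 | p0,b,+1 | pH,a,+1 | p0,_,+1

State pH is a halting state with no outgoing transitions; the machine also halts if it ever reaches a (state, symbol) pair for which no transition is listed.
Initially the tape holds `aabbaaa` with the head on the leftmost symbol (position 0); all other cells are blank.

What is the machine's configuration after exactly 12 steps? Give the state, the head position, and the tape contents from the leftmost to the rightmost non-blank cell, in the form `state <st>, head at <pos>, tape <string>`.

state p0, head at 4, tape aabaabaaa

p0 | __[a]abbaaa   read a → write _, move -1, go to p1
p1 | _[_]_abbaaa   read _ → write b, move -1, go to p2
p2 | [_]b_abbaaa   read _ → write b, move +1, go to p1
p1 | b[b]_abbaaa   read b → write a, move -1, go to p2
p2 | [b]a_abbaaa   read b → write a, move +1, go to p1
p1 | a[a]_abbaaa   read a → write a, move +1, go to p2
p2 | aa[_]abbaaa   read _ → write b, move +1, go to p1
p1 | aab[a]bbaaa   read a → write a, move +1, go to p2
p2 | aaba[b]baaa   read b → write a, move +1, go to p1
p1 | aabaa[b]aaa   read b → write a, move -1, go to p2
p2 | aaba[a]aaaa   read a → write a, move +1, go to p3
p3 | aabaa[a]aaa   read a → write b, move +1, go to p0
p0 | aabaab[a]aa
After 12 steps: state p0, head at 4, tape aabaabaaa.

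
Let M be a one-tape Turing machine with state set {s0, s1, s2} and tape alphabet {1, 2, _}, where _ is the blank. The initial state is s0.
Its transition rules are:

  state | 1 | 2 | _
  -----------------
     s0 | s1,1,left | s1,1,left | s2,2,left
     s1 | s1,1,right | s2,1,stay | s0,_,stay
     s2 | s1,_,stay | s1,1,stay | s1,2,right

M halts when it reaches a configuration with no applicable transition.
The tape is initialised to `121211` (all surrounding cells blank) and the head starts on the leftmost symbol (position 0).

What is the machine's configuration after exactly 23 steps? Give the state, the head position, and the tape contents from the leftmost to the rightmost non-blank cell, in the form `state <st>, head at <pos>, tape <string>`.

state=s0 head=0 tape=___[1]21211   (s0,1)→(s1,1,left)
state=s1 head=-1 tape=__[_]121211   (s1,_)→(s0,_,stay)
state=s0 head=-1 tape=__[_]121211   (s0,_)→(s2,2,left)
state=s2 head=-2 tape=_[_]2121211   (s2,_)→(s1,2,right)
state=s1 head=-1 tape=_2[2]121211   (s1,2)→(s2,1,stay)
state=s2 head=-1 tape=_2[1]121211   (s2,1)→(s1,_,stay)
state=s1 head=-1 tape=_2[_]121211   (s1,_)→(s0,_,stay)
state=s0 head=-1 tape=_2[_]121211   (s0,_)→(s2,2,left)
state=s2 head=-2 tape=_[2]2121211   (s2,2)→(s1,1,stay)
state=s1 head=-2 tape=_[1]2121211   (s1,1)→(s1,1,right)
state=s1 head=-1 tape=_1[2]121211   (s1,2)→(s2,1,stay)
state=s2 head=-1 tape=_1[1]121211   (s2,1)→(s1,_,stay)
state=s1 head=-1 tape=_1[_]121211   (s1,_)→(s0,_,stay)
state=s0 head=-1 tape=_1[_]121211   (s0,_)→(s2,2,left)
state=s2 head=-2 tape=_[1]2121211   (s2,1)→(s1,_,stay)
state=s1 head=-2 tape=_[_]2121211   (s1,_)→(s0,_,stay)
state=s0 head=-2 tape=_[_]2121211   (s0,_)→(s2,2,left)
state=s2 head=-3 tape=[_]22121211   (s2,_)→(s1,2,right)
state=s1 head=-2 tape=2[2]2121211   (s1,2)→(s2,1,stay)
state=s2 head=-2 tape=2[1]2121211   (s2,1)→(s1,_,stay)
state=s1 head=-2 tape=2[_]2121211   (s1,_)→(s0,_,stay)
state=s0 head=-2 tape=2[_]2121211   (s0,_)→(s2,2,left)
state=s2 head=-3 tape=[2]22121211   (s2,2)→(s1,1,stay)
state=s1 head=-3 tape=[1]22121211
After 23 steps: state s1, head at -3, tape 122121211.

state s1, head at -3, tape 122121211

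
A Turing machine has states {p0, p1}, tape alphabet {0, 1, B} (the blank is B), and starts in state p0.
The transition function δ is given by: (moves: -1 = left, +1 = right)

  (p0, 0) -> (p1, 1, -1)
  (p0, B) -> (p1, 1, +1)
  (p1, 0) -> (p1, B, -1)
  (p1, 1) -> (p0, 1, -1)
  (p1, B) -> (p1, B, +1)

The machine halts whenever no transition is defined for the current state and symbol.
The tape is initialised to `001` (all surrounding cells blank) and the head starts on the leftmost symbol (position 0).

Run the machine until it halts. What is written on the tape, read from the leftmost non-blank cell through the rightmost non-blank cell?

1101

state=p0 head=0 tape=B[0]01   (p0,0)→(p1,1,-1)
state=p1 head=-1 tape=[B]101   (p1,B)→(p1,B,+1)
state=p1 head=0 tape=B[1]01   (p1,1)→(p0,1,-1)
state=p0 head=-1 tape=[B]101   (p0,B)→(p1,1,+1)
state=p1 head=0 tape=1[1]01   (p1,1)→(p0,1,-1)
state=p0 head=-1 tape=[1]101
The non-blank tape span at halt is 1101.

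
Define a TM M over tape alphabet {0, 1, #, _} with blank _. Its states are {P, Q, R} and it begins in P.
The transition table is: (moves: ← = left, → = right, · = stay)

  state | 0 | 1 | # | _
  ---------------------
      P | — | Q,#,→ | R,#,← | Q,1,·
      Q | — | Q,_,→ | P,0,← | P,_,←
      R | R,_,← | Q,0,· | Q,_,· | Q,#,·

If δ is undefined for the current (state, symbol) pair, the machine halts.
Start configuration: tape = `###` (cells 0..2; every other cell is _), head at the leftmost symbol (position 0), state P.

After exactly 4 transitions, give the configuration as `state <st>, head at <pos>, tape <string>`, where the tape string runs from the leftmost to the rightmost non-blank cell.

state=P head=0 tape=__[#]##   (P,#)→(R,#,←)
state=R head=-1 tape=_[_]###   (R,_)→(Q,#,·)
state=Q head=-1 tape=_[#]###   (Q,#)→(P,0,←)
state=P head=-2 tape=[_]0###   (P,_)→(Q,1,·)
state=Q head=-2 tape=[1]0###
After 4 steps: state Q, head at -2, tape 10###.

state Q, head at -2, tape 10###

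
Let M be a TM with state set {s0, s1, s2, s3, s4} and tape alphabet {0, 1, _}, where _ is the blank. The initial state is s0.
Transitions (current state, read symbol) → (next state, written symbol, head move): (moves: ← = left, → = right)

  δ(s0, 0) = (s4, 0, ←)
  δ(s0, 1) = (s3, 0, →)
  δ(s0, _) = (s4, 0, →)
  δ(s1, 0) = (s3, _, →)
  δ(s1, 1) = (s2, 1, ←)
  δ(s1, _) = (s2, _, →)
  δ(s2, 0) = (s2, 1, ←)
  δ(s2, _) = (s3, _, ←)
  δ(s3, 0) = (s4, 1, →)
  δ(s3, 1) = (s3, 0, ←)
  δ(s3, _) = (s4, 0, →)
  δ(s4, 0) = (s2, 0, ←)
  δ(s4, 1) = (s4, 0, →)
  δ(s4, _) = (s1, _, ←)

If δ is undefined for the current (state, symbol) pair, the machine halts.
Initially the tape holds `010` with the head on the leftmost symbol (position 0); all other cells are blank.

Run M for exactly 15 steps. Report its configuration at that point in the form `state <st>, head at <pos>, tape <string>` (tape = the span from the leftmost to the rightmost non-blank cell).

s0 | ___[0]10   read 0 → write 0, move ←, go to s4
s4 | __[_]010   read _ → write _, move ←, go to s1
s1 | _[_]_010   read _ → write _, move →, go to s2
s2 | __[_]010   read _ → write _, move ←, go to s3
s3 | _[_]_010   read _ → write 0, move →, go to s4
s4 | _0[_]010   read _ → write _, move ←, go to s1
s1 | _[0]_010   read 0 → write _, move →, go to s3
s3 | __[_]010   read _ → write 0, move →, go to s4
s4 | __0[0]10   read 0 → write 0, move ←, go to s2
s2 | __[0]010   read 0 → write 1, move ←, go to s2
s2 | _[_]1010   read _ → write _, move ←, go to s3
s3 | [_]_1010   read _ → write 0, move →, go to s4
s4 | 0[_]1010   read _ → write _, move ←, go to s1
s1 | [0]_1010   read 0 → write _, move →, go to s3
s3 | _[_]1010   read _ → write 0, move →, go to s4
s4 | _0[1]010
After 15 steps: state s4, head at -1, tape 01010.

state s4, head at -1, tape 01010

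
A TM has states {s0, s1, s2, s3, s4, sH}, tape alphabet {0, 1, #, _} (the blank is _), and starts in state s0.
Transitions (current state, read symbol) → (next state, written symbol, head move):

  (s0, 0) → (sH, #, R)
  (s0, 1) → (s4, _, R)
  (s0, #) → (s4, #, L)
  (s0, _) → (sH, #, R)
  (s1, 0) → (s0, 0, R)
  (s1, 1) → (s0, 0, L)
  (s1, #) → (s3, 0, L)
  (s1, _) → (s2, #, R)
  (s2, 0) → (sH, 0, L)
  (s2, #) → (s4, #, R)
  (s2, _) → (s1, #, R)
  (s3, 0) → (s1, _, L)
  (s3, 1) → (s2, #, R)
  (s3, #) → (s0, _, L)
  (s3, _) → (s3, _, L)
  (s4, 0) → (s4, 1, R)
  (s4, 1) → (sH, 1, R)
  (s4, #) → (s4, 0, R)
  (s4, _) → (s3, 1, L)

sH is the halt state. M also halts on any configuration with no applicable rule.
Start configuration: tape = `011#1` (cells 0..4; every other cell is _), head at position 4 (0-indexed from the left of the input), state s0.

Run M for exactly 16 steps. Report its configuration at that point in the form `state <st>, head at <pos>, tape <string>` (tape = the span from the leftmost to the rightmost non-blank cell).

s0 | 011#[1]_   read 1 → write _, move R, go to s4
s4 | 011#_[_]   read _ → write 1, move L, go to s3
s3 | 011#[_]1   read _ → write _, move L, go to s3
s3 | 011[#]_1   read # → write _, move L, go to s0
s0 | 01[1]__1   read 1 → write _, move R, go to s4
s4 | 01_[_]_1   read _ → write 1, move L, go to s3
s3 | 01[_]1_1   read _ → write _, move L, go to s3
s3 | 0[1]_1_1   read 1 → write #, move R, go to s2
s2 | 0#[_]1_1   read _ → write #, move R, go to s1
s1 | 0##[1]_1   read 1 → write 0, move L, go to s0
s0 | 0#[#]0_1   read # → write #, move L, go to s4
s4 | 0[#]#0_1   read # → write 0, move R, go to s4
s4 | 00[#]0_1   read # → write 0, move R, go to s4
s4 | 000[0]_1   read 0 → write 1, move R, go to s4
s4 | 0001[_]1   read _ → write 1, move L, go to s3
s3 | 000[1]11   read 1 → write #, move R, go to s2
s2 | 000#[1]1
After 16 steps: state s2, head at 4, tape 000#11.

state s2, head at 4, tape 000#11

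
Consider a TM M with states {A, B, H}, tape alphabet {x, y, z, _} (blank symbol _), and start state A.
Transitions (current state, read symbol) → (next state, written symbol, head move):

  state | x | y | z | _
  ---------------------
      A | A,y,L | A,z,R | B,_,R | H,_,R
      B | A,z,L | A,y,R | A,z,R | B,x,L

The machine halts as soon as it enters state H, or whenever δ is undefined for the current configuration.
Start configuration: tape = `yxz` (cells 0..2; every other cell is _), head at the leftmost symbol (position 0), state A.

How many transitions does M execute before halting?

A | [y]xz___   read y → write z, move R, go to A
A | z[x]z___   read x → write y, move L, go to A
A | [z]yz___   read z → write _, move R, go to B
B | _[y]z___   read y → write y, move R, go to A
A | _y[z]___   read z → write _, move R, go to B
B | _y_[_]__   read _ → write x, move L, go to B
B | _y[_]x__   read _ → write x, move L, go to B
B | _[y]xx__   read y → write y, move R, go to A
A | _y[x]x__   read x → write y, move L, go to A
A | _[y]yx__   read y → write z, move R, go to A
A | _z[y]x__   read y → write z, move R, go to A
A | _zz[x]__   read x → write y, move L, go to A
A | _z[z]y__   read z → write _, move R, go to B
B | _z_[y]__   read y → write y, move R, go to A
A | _z_y[_]_   read _ → write _, move R, go to H
H | _z_y_[_]
M halts after 15 transitions.

15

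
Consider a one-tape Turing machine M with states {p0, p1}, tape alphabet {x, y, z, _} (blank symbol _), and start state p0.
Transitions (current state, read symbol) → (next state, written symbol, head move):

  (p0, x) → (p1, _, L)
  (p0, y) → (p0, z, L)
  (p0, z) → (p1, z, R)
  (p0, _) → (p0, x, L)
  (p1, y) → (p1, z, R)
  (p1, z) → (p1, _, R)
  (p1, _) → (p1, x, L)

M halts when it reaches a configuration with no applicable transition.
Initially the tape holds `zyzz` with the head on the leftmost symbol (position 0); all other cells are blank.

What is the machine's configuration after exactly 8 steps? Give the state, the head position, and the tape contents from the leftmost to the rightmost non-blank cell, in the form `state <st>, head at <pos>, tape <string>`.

state p1, head at 2, tape z_xxx

p0 | [z]yzz_   read z → write z, move R, go to p1
p1 | z[y]zz_   read y → write z, move R, go to p1
p1 | zz[z]z_   read z → write _, move R, go to p1
p1 | zz_[z]_   read z → write _, move R, go to p1
p1 | zz__[_]   read _ → write x, move L, go to p1
p1 | zz_[_]x   read _ → write x, move L, go to p1
p1 | zz[_]xx   read _ → write x, move L, go to p1
p1 | z[z]xxx   read z → write _, move R, go to p1
p1 | z_[x]xx
After 8 steps: state p1, head at 2, tape z_xxx.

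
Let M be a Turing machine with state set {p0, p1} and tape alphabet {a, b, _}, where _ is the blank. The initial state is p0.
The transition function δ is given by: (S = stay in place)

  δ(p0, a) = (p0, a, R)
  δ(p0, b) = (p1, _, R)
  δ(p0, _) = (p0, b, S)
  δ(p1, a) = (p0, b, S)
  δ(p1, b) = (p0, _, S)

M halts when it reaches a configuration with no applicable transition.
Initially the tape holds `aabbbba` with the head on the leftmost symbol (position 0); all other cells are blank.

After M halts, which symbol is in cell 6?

_

state=p0 head=0 tape=[a]abbbba_   (p0,a)→(p0,a,R)
state=p0 head=1 tape=a[a]bbbba_   (p0,a)→(p0,a,R)
state=p0 head=2 tape=aa[b]bbba_   (p0,b)→(p1,_,R)
state=p1 head=3 tape=aa_[b]bba_   (p1,b)→(p0,_,S)
state=p0 head=3 tape=aa_[_]bba_   (p0,_)→(p0,b,S)
state=p0 head=3 tape=aa_[b]bba_   (p0,b)→(p1,_,R)
state=p1 head=4 tape=aa__[b]ba_   (p1,b)→(p0,_,S)
state=p0 head=4 tape=aa__[_]ba_   (p0,_)→(p0,b,S)
state=p0 head=4 tape=aa__[b]ba_   (p0,b)→(p1,_,R)
state=p1 head=5 tape=aa___[b]a_   (p1,b)→(p0,_,S)
state=p0 head=5 tape=aa___[_]a_   (p0,_)→(p0,b,S)
state=p0 head=5 tape=aa___[b]a_   (p0,b)→(p1,_,R)
state=p1 head=6 tape=aa____[a]_   (p1,a)→(p0,b,S)
state=p0 head=6 tape=aa____[b]_   (p0,b)→(p1,_,R)
state=p1 head=7 tape=aa_____[_]
Cell 6 holds _ when M halts.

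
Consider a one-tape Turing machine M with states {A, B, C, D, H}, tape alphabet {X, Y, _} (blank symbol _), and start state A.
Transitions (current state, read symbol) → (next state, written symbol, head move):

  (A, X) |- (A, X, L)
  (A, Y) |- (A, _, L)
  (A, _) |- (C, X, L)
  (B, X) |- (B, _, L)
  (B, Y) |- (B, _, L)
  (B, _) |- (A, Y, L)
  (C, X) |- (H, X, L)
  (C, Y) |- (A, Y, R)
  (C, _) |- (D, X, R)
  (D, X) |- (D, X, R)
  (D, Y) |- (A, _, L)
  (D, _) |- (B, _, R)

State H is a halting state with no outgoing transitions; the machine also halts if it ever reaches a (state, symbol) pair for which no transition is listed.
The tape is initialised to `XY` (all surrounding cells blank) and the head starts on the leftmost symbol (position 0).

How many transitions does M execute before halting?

19

state=A head=0 tape=____[X]Y_   (A,X)→(A,X,L)
state=A head=-1 tape=___[_]XY_   (A,_)→(C,X,L)
state=C head=-2 tape=__[_]XXY_   (C,_)→(D,X,R)
state=D head=-1 tape=__X[X]XY_   (D,X)→(D,X,R)
state=D head=0 tape=__XX[X]Y_   (D,X)→(D,X,R)
state=D head=1 tape=__XXX[Y]_   (D,Y)→(A,_,L)
state=A head=0 tape=__XX[X]__   (A,X)→(A,X,L)
state=A head=-1 tape=__X[X]X__   (A,X)→(A,X,L)
state=A head=-2 tape=__[X]XX__   (A,X)→(A,X,L)
state=A head=-3 tape=_[_]XXX__   (A,_)→(C,X,L)
state=C head=-4 tape=[_]XXXX__   (C,_)→(D,X,R)
state=D head=-3 tape=X[X]XXX__   (D,X)→(D,X,R)
state=D head=-2 tape=XX[X]XX__   (D,X)→(D,X,R)
state=D head=-1 tape=XXX[X]X__   (D,X)→(D,X,R)
state=D head=0 tape=XXXX[X]__   (D,X)→(D,X,R)
state=D head=1 tape=XXXXX[_]_   (D,_)→(B,_,R)
state=B head=2 tape=XXXXX_[_]   (B,_)→(A,Y,L)
state=A head=1 tape=XXXXX[_]Y   (A,_)→(C,X,L)
state=C head=0 tape=XXXX[X]XY   (C,X)→(H,X,L)
state=H head=-1 tape=XXX[X]XXY
M halts after 19 transitions.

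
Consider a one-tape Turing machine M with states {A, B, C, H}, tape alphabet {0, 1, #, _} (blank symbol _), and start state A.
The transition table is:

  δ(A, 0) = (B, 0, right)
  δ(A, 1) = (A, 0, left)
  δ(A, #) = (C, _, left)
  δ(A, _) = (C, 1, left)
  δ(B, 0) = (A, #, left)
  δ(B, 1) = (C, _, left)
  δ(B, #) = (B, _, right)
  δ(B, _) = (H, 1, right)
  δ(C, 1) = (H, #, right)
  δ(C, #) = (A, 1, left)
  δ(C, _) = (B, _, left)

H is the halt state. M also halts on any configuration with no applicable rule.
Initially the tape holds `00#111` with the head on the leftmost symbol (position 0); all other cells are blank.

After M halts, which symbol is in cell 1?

1

A | [0]0#111   read 0 → write 0, move right, go to B
B | 0[0]#111   read 0 → write #, move left, go to A
A | [0]##111   read 0 → write 0, move right, go to B
B | 0[#]#111   read # → write _, move right, go to B
B | 0_[#]111   read # → write _, move right, go to B
B | 0__[1]11   read 1 → write _, move left, go to C
C | 0_[_]_11   read _ → write _, move left, go to B
B | 0[_]__11   read _ → write 1, move right, go to H
H | 01[_]_11
Cell 1 holds 1 when M halts.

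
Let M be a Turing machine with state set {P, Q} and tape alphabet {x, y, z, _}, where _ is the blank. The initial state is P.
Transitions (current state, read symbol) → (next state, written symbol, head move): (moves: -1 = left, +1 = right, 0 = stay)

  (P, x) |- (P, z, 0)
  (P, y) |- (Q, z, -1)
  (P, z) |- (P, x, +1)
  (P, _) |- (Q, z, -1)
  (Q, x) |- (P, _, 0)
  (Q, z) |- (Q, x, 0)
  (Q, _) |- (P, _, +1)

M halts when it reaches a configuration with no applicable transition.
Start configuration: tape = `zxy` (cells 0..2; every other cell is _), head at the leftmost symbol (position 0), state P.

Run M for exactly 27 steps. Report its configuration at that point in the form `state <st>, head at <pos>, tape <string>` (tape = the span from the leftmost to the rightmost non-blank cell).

state Q, head at 2, tape xxxzz

state=P head=0 tape=_[z]xy__   (P,z)→(P,x,+1)
state=P head=1 tape=_x[x]y__   (P,x)→(P,z,0)
state=P head=1 tape=_x[z]y__   (P,z)→(P,x,+1)
state=P head=2 tape=_xx[y]__   (P,y)→(Q,z,-1)
state=Q head=1 tape=_x[x]z__   (Q,x)→(P,_,0)
state=P head=1 tape=_x[_]z__   (P,_)→(Q,z,-1)
state=Q head=0 tape=_[x]zz__   (Q,x)→(P,_,0)
state=P head=0 tape=_[_]zz__   (P,_)→(Q,z,-1)
state=Q head=-1 tape=[_]zzz__   (Q,_)→(P,_,+1)
state=P head=0 tape=_[z]zz__   (P,z)→(P,x,+1)
state=P head=1 tape=_x[z]z__   (P,z)→(P,x,+1)
state=P head=2 tape=_xx[z]__   (P,z)→(P,x,+1)
state=P head=3 tape=_xxx[_]_   (P,_)→(Q,z,-1)
state=Q head=2 tape=_xx[x]z_   (Q,x)→(P,_,0)
state=P head=2 tape=_xx[_]z_   (P,_)→(Q,z,-1)
state=Q head=1 tape=_x[x]zz_   (Q,x)→(P,_,0)
state=P head=1 tape=_x[_]zz_   (P,_)→(Q,z,-1)
state=Q head=0 tape=_[x]zzz_   (Q,x)→(P,_,0)
state=P head=0 tape=_[_]zzz_   (P,_)→(Q,z,-1)
state=Q head=-1 tape=[_]zzzz_   (Q,_)→(P,_,+1)
state=P head=0 tape=_[z]zzz_   (P,z)→(P,x,+1)
state=P head=1 tape=_x[z]zz_   (P,z)→(P,x,+1)
state=P head=2 tape=_xx[z]z_   (P,z)→(P,x,+1)
state=P head=3 tape=_xxx[z]_   (P,z)→(P,x,+1)
state=P head=4 tape=_xxxx[_]   (P,_)→(Q,z,-1)
state=Q head=3 tape=_xxx[x]z   (Q,x)→(P,_,0)
state=P head=3 tape=_xxx[_]z   (P,_)→(Q,z,-1)
state=Q head=2 tape=_xx[x]zz
After 27 steps: state Q, head at 2, tape xxxzz.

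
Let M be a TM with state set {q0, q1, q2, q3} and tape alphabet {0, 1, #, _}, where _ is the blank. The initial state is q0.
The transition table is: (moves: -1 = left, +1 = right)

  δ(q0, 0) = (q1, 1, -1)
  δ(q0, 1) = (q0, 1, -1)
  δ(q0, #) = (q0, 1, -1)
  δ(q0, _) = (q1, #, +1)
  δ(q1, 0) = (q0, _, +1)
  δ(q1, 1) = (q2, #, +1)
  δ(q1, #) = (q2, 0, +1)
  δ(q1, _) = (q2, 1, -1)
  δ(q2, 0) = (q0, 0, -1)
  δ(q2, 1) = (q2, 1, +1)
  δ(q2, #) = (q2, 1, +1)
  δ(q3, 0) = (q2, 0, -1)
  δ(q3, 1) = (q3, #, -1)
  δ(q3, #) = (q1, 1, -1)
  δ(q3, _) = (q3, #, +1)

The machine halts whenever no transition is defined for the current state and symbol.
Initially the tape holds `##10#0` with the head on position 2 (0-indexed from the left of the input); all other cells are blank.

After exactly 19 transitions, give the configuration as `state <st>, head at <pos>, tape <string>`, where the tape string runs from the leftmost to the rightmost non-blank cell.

state=q0 head=2 tape=__##[1]0#0   (q0,1)→(q0,1,-1)
state=q0 head=1 tape=__#[#]10#0   (q0,#)→(q0,1,-1)
state=q0 head=0 tape=__[#]110#0   (q0,#)→(q0,1,-1)
state=q0 head=-1 tape=_[_]1110#0   (q0,_)→(q1,#,+1)
state=q1 head=0 tape=_#[1]110#0   (q1,1)→(q2,#,+1)
state=q2 head=1 tape=_##[1]10#0   (q2,1)→(q2,1,+1)
state=q2 head=2 tape=_##1[1]0#0   (q2,1)→(q2,1,+1)
state=q2 head=3 tape=_##11[0]#0   (q2,0)→(q0,0,-1)
state=q0 head=2 tape=_##1[1]0#0   (q0,1)→(q0,1,-1)
state=q0 head=1 tape=_##[1]10#0   (q0,1)→(q0,1,-1)
state=q0 head=0 tape=_#[#]110#0   (q0,#)→(q0,1,-1)
state=q0 head=-1 tape=_[#]1110#0   (q0,#)→(q0,1,-1)
state=q0 head=-2 tape=[_]11110#0   (q0,_)→(q1,#,+1)
state=q1 head=-1 tape=#[1]1110#0   (q1,1)→(q2,#,+1)
state=q2 head=0 tape=##[1]110#0   (q2,1)→(q2,1,+1)
state=q2 head=1 tape=##1[1]10#0   (q2,1)→(q2,1,+1)
state=q2 head=2 tape=##11[1]0#0   (q2,1)→(q2,1,+1)
state=q2 head=3 tape=##111[0]#0   (q2,0)→(q0,0,-1)
state=q0 head=2 tape=##11[1]0#0   (q0,1)→(q0,1,-1)
state=q0 head=1 tape=##1[1]10#0
After 19 steps: state q0, head at 1, tape ##1110#0.

state q0, head at 1, tape ##1110#0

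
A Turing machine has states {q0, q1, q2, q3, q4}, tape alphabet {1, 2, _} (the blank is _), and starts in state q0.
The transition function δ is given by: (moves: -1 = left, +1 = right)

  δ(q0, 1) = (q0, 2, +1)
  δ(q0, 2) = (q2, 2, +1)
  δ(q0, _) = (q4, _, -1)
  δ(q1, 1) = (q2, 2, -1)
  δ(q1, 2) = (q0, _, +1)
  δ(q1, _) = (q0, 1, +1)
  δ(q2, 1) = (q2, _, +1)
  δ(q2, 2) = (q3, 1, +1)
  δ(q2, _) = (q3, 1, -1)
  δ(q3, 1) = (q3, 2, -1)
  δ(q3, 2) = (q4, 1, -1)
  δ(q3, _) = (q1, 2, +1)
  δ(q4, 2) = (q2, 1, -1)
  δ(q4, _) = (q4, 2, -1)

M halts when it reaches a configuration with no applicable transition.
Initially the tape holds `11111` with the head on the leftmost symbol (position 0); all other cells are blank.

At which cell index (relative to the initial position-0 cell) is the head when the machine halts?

3

state=q0 head=0 tape=_[1]1111_   (q0,1)→(q0,2,+1)
state=q0 head=1 tape=_2[1]111_   (q0,1)→(q0,2,+1)
state=q0 head=2 tape=_22[1]11_   (q0,1)→(q0,2,+1)
state=q0 head=3 tape=_222[1]1_   (q0,1)→(q0,2,+1)
state=q0 head=4 tape=_2222[1]_   (q0,1)→(q0,2,+1)
state=q0 head=5 tape=_22222[_]   (q0,_)→(q4,_,-1)
state=q4 head=4 tape=_2222[2]_   (q4,2)→(q2,1,-1)
state=q2 head=3 tape=_222[2]1_   (q2,2)→(q3,1,+1)
state=q3 head=4 tape=_2221[1]_   (q3,1)→(q3,2,-1)
state=q3 head=3 tape=_222[1]2_   (q3,1)→(q3,2,-1)
state=q3 head=2 tape=_22[2]22_   (q3,2)→(q4,1,-1)
state=q4 head=1 tape=_2[2]122_   (q4,2)→(q2,1,-1)
state=q2 head=0 tape=_[2]1122_   (q2,2)→(q3,1,+1)
state=q3 head=1 tape=_1[1]122_   (q3,1)→(q3,2,-1)
state=q3 head=0 tape=_[1]2122_   (q3,1)→(q3,2,-1)
state=q3 head=-1 tape=[_]22122_   (q3,_)→(q1,2,+1)
state=q1 head=0 tape=2[2]2122_   (q1,2)→(q0,_,+1)
state=q0 head=1 tape=2_[2]122_   (q0,2)→(q2,2,+1)
state=q2 head=2 tape=2_2[1]22_   (q2,1)→(q2,_,+1)
state=q2 head=3 tape=2_2_[2]2_   (q2,2)→(q3,1,+1)
state=q3 head=4 tape=2_2_1[2]_   (q3,2)→(q4,1,-1)
state=q4 head=3 tape=2_2_[1]1_
At halt the head is at cell 3.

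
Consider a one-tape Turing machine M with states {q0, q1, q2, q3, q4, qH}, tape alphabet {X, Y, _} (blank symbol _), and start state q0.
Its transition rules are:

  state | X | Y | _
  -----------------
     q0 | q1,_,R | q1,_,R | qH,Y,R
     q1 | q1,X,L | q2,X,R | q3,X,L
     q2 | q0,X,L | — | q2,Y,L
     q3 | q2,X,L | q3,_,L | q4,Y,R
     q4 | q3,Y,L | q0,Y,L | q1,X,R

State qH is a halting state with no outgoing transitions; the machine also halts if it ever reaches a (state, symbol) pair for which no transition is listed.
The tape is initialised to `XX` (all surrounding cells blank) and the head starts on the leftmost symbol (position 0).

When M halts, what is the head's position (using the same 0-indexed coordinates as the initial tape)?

-2

state=q0 head=0 tape=__[X]X   (q0,X)→(q1,_,R)
state=q1 head=1 tape=___[X]   (q1,X)→(q1,X,L)
state=q1 head=0 tape=__[_]X   (q1,_)→(q3,X,L)
state=q3 head=-1 tape=_[_]XX   (q3,_)→(q4,Y,R)
state=q4 head=0 tape=_Y[X]X   (q4,X)→(q3,Y,L)
state=q3 head=-1 tape=_[Y]YX   (q3,Y)→(q3,_,L)
state=q3 head=-2 tape=[_]_YX   (q3,_)→(q4,Y,R)
state=q4 head=-1 tape=Y[_]YX   (q4,_)→(q1,X,R)
state=q1 head=0 tape=YX[Y]X   (q1,Y)→(q2,X,R)
state=q2 head=1 tape=YXX[X]   (q2,X)→(q0,X,L)
state=q0 head=0 tape=YX[X]X   (q0,X)→(q1,_,R)
state=q1 head=1 tape=YX_[X]   (q1,X)→(q1,X,L)
state=q1 head=0 tape=YX[_]X   (q1,_)→(q3,X,L)
state=q3 head=-1 tape=Y[X]XX   (q3,X)→(q2,X,L)
state=q2 head=-2 tape=[Y]XXX
At halt the head is at cell -2.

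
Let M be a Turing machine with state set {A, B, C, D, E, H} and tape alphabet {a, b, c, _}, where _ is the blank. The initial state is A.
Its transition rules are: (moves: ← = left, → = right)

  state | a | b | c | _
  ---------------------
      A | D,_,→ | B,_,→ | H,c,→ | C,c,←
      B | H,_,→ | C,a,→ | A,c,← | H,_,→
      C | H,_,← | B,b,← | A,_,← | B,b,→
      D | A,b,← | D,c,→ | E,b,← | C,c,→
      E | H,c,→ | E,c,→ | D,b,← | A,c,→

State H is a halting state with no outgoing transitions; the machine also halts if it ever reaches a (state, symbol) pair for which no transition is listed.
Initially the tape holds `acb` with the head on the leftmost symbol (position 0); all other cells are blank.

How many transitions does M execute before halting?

A | [a]cb___   read a → write _, move →, go to D
D | _[c]b___   read c → write b, move ←, go to E
E | [_]bb___   read _ → write c, move →, go to A
A | c[b]b___   read b → write _, move →, go to B
B | c_[b]___   read b → write a, move →, go to C
C | c_a[_]__   read _ → write b, move →, go to B
B | c_ab[_]_   read _ → write _, move →, go to H
H | c_ab_[_]
M halts after 7 transitions.

7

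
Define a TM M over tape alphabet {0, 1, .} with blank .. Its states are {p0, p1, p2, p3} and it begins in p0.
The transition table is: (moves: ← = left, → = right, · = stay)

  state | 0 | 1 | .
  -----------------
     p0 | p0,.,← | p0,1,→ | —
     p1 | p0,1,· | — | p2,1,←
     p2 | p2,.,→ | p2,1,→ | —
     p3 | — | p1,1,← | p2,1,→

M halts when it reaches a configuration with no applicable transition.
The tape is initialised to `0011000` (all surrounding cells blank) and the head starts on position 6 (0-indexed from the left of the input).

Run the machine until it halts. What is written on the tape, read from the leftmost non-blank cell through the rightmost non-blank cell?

0011

p0 | 001100[0]   read 0 → write ., move ←, go to p0
p0 | 00110[0].   read 0 → write ., move ←, go to p0
p0 | 0011[0]..   read 0 → write ., move ←, go to p0
p0 | 001[1]...   read 1 → write 1, move →, go to p0
p0 | 0011[.]..
The non-blank tape span at halt is 0011.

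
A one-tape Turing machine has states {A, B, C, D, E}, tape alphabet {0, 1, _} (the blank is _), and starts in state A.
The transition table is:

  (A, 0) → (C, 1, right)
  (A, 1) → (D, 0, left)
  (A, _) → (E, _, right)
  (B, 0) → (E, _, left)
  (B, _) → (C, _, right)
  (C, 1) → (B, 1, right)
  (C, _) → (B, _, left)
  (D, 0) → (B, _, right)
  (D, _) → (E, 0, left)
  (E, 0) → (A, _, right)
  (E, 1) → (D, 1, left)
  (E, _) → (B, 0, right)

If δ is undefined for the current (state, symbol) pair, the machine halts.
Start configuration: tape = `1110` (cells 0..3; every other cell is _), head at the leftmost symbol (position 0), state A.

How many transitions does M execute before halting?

23

A | __[1]110_   read 1 → write 0, move left, go to D
D | _[_]0110_   read _ → write 0, move left, go to E
E | [_]00110_   read _ → write 0, move right, go to B
B | 0[0]0110_   read 0 → write _, move left, go to E
E | [0]_0110_   read 0 → write _, move right, go to A
A | _[_]0110_   read _ → write _, move right, go to E
E | __[0]110_   read 0 → write _, move right, go to A
A | ___[1]10_   read 1 → write 0, move left, go to D
D | __[_]010_   read _ → write 0, move left, go to E
E | _[_]0010_   read _ → write 0, move right, go to B
B | _0[0]010_   read 0 → write _, move left, go to E
E | _[0]_010_   read 0 → write _, move right, go to A
A | __[_]010_   read _ → write _, move right, go to E
E | ___[0]10_   read 0 → write _, move right, go to A
A | ____[1]0_   read 1 → write 0, move left, go to D
D | ___[_]00_   read _ → write 0, move left, go to E
E | __[_]000_   read _ → write 0, move right, go to B
B | __0[0]00_   read 0 → write _, move left, go to E
E | __[0]_00_   read 0 → write _, move right, go to A
A | ___[_]00_   read _ → write _, move right, go to E
E | ____[0]0_   read 0 → write _, move right, go to A
A | _____[0]_   read 0 → write 1, move right, go to C
C | _____1[_]   read _ → write _, move left, go to B
B | _____[1]_
M halts after 23 transitions.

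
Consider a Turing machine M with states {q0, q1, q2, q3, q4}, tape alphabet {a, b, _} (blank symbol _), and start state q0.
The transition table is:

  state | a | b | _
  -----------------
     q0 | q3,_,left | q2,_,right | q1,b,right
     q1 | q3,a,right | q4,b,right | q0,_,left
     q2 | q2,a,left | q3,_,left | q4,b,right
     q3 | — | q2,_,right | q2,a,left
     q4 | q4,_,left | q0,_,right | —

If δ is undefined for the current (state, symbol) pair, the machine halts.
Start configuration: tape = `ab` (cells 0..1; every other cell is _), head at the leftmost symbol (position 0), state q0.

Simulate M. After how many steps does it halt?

14

state=q0 head=0 tape=__[a]b___   (q0,a)→(q3,_,left)
state=q3 head=-1 tape=_[_]_b___   (q3,_)→(q2,a,left)
state=q2 head=-2 tape=[_]a_b___   (q2,_)→(q4,b,right)
state=q4 head=-1 tape=b[a]_b___   (q4,a)→(q4,_,left)
state=q4 head=-2 tape=[b]__b___   (q4,b)→(q0,_,right)
state=q0 head=-1 tape=_[_]_b___   (q0,_)→(q1,b,right)
state=q1 head=0 tape=_b[_]b___   (q1,_)→(q0,_,left)
state=q0 head=-1 tape=_[b]_b___   (q0,b)→(q2,_,right)
state=q2 head=0 tape=__[_]b___   (q2,_)→(q4,b,right)
state=q4 head=1 tape=__b[b]___   (q4,b)→(q0,_,right)
state=q0 head=2 tape=__b_[_]__   (q0,_)→(q1,b,right)
state=q1 head=3 tape=__b_b[_]_   (q1,_)→(q0,_,left)
state=q0 head=2 tape=__b_[b]__   (q0,b)→(q2,_,right)
state=q2 head=3 tape=__b__[_]_   (q2,_)→(q4,b,right)
state=q4 head=4 tape=__b__b[_]
M halts after 14 transitions.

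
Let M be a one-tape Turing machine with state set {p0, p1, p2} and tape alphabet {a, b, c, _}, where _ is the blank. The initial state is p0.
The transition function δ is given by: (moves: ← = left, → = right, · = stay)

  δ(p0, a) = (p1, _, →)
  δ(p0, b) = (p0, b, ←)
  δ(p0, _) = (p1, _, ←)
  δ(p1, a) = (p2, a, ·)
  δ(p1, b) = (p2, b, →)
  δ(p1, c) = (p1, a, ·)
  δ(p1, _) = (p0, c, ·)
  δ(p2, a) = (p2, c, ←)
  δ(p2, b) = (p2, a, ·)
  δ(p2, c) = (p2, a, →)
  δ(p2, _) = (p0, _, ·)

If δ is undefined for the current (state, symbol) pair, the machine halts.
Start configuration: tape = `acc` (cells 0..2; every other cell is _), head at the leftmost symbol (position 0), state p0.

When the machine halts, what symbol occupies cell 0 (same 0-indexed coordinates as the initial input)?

p0 | _[a]cc   read a → write _, move →, go to p1
p1 | __[c]c   read c → write a, move ·, go to p1
p1 | __[a]c   read a → write a, move ·, go to p2
p2 | __[a]c   read a → write c, move ←, go to p2
p2 | _[_]cc   read _ → write _, move ·, go to p0
p0 | _[_]cc   read _ → write _, move ←, go to p1
p1 | [_]_cc   read _ → write c, move ·, go to p0
p0 | [c]_cc
Cell 0 holds _ when M halts.

_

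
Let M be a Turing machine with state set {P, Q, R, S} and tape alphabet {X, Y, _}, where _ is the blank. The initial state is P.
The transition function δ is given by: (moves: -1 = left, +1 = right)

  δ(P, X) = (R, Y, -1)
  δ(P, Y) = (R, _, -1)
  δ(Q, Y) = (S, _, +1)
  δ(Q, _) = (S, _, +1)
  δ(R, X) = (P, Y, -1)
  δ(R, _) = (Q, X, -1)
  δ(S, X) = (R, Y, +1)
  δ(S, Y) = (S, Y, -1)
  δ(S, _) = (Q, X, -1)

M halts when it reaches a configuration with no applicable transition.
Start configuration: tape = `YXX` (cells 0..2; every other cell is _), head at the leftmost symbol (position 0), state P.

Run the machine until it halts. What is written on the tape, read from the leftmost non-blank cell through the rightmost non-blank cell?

YYX

P | __[Y]XX   read Y → write _, move -1, go to R
R | _[_]_XX   read _ → write X, move -1, go to Q
Q | [_]X_XX   read _ → write _, move +1, go to S
S | _[X]_XX   read X → write Y, move +1, go to R
R | _Y[_]XX   read _ → write X, move -1, go to Q
Q | _[Y]XXX   read Y → write _, move +1, go to S
S | __[X]XX   read X → write Y, move +1, go to R
R | __Y[X]X   read X → write Y, move -1, go to P
P | __[Y]YX   read Y → write _, move -1, go to R
R | _[_]_YX   read _ → write X, move -1, go to Q
Q | [_]X_YX   read _ → write _, move +1, go to S
S | _[X]_YX   read X → write Y, move +1, go to R
R | _Y[_]YX   read _ → write X, move -1, go to Q
Q | _[Y]XYX   read Y → write _, move +1, go to S
S | __[X]YX   read X → write Y, move +1, go to R
R | __Y[Y]X
The non-blank tape span at halt is YYX.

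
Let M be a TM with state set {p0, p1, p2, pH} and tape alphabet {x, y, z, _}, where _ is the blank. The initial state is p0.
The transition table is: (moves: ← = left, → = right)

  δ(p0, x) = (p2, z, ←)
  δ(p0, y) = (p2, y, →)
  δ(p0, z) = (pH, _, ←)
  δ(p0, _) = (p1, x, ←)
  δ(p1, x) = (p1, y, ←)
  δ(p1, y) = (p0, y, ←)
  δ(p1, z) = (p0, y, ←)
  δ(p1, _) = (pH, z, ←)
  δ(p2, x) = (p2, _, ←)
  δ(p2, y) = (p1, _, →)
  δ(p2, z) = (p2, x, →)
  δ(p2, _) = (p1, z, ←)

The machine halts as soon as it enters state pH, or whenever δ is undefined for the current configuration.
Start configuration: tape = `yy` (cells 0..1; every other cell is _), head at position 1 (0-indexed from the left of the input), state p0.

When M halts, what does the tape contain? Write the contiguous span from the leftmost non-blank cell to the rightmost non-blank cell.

state=p0 head=1 tape=___y[y]_   (p0,y)→(p2,y,→)
state=p2 head=2 tape=___yy[_]   (p2,_)→(p1,z,←)
state=p1 head=1 tape=___y[y]z   (p1,y)→(p0,y,←)
state=p0 head=0 tape=___[y]yz   (p0,y)→(p2,y,→)
state=p2 head=1 tape=___y[y]z   (p2,y)→(p1,_,→)
state=p1 head=2 tape=___y_[z]   (p1,z)→(p0,y,←)
state=p0 head=1 tape=___y[_]y   (p0,_)→(p1,x,←)
state=p1 head=0 tape=___[y]xy   (p1,y)→(p0,y,←)
state=p0 head=-1 tape=__[_]yxy   (p0,_)→(p1,x,←)
state=p1 head=-2 tape=_[_]xyxy   (p1,_)→(pH,z,←)
state=pH head=-3 tape=[_]zxyxy
The non-blank tape span at halt is zxyxy.

zxyxy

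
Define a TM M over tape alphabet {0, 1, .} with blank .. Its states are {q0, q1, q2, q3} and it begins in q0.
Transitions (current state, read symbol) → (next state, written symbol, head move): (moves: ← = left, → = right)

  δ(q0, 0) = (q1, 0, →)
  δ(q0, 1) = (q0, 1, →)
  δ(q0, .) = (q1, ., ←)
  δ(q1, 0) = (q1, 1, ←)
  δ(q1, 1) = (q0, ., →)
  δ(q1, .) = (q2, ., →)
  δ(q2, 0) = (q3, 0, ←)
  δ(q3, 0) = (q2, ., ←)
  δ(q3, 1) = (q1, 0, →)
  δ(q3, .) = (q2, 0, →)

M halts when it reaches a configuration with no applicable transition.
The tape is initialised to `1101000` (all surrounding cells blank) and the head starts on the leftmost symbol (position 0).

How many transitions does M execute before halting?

8

q0 | [1]101000   read 1 → write 1, move →, go to q0
q0 | 1[1]01000   read 1 → write 1, move →, go to q0
q0 | 11[0]1000   read 0 → write 0, move →, go to q1
q1 | 110[1]000   read 1 → write ., move →, go to q0
q0 | 110.[0]00   read 0 → write 0, move →, go to q1
q1 | 110.0[0]0   read 0 → write 1, move ←, go to q1
q1 | 110.[0]10   read 0 → write 1, move ←, go to q1
q1 | 110[.]110   read . → write ., move →, go to q2
q2 | 110.[1]10
M halts after 8 transitions.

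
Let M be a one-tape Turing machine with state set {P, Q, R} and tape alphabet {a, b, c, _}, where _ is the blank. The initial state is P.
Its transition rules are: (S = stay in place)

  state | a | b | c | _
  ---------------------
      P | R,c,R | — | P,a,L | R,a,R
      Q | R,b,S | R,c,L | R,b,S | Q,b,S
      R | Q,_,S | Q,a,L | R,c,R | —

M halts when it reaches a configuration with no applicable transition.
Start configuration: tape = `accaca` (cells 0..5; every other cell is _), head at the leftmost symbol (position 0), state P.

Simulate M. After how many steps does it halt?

P | [a]ccaca_   read a → write c, move R, go to R
R | c[c]caca_   read c → write c, move R, go to R
R | cc[c]aca_   read c → write c, move R, go to R
R | ccc[a]ca_   read a → write _, move S, go to Q
Q | ccc[_]ca_   read _ → write b, move S, go to Q
Q | ccc[b]ca_   read b → write c, move L, go to R
R | cc[c]cca_   read c → write c, move R, go to R
R | ccc[c]ca_   read c → write c, move R, go to R
R | cccc[c]a_   read c → write c, move R, go to R
R | ccccc[a]_   read a → write _, move S, go to Q
Q | ccccc[_]_   read _ → write b, move S, go to Q
Q | ccccc[b]_   read b → write c, move L, go to R
R | cccc[c]c_   read c → write c, move R, go to R
R | ccccc[c]_   read c → write c, move R, go to R
R | cccccc[_]
M halts after 14 transitions.

14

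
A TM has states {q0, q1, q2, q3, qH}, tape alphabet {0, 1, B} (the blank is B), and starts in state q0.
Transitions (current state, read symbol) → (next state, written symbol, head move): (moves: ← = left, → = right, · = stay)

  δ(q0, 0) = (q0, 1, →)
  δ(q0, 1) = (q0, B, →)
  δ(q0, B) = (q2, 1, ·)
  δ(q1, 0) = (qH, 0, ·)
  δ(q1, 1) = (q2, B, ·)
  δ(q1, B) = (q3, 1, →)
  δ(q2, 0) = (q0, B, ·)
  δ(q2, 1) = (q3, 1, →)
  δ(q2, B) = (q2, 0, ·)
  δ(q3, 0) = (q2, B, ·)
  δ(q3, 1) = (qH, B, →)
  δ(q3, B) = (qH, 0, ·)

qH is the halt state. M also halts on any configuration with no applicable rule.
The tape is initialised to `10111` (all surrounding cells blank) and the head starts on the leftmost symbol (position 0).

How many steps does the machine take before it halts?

q0 | [1]0111BB   read 1 → write B, move →, go to q0
q0 | B[0]111BB   read 0 → write 1, move →, go to q0
q0 | B1[1]11BB   read 1 → write B, move →, go to q0
q0 | B1B[1]1BB   read 1 → write B, move →, go to q0
q0 | B1BB[1]BB   read 1 → write B, move →, go to q0
q0 | B1BBB[B]B   read B → write 1, move ·, go to q2
q2 | B1BBB[1]B   read 1 → write 1, move →, go to q3
q3 | B1BBB1[B]   read B → write 0, move ·, go to qH
qH | B1BBB1[0]
M halts after 8 transitions.

8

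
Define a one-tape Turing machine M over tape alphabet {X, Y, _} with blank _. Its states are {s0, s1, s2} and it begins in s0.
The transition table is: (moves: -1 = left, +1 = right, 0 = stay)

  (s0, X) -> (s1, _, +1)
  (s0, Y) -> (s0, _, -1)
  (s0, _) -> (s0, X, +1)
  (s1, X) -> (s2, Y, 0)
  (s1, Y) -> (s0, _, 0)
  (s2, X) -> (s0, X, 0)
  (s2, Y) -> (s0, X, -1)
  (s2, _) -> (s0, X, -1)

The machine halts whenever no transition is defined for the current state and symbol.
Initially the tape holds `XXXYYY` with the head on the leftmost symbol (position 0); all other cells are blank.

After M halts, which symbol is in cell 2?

_

state=s0 head=0 tape=[X]XXYYY   (s0,X)→(s1,_,+1)
state=s1 head=1 tape=_[X]XYYY   (s1,X)→(s2,Y,0)
state=s2 head=1 tape=_[Y]XYYY   (s2,Y)→(s0,X,-1)
state=s0 head=0 tape=[_]XXYYY   (s0,_)→(s0,X,+1)
state=s0 head=1 tape=X[X]XYYY   (s0,X)→(s1,_,+1)
state=s1 head=2 tape=X_[X]YYY   (s1,X)→(s2,Y,0)
state=s2 head=2 tape=X_[Y]YYY   (s2,Y)→(s0,X,-1)
state=s0 head=1 tape=X[_]XYYY   (s0,_)→(s0,X,+1)
state=s0 head=2 tape=XX[X]YYY   (s0,X)→(s1,_,+1)
state=s1 head=3 tape=XX_[Y]YY   (s1,Y)→(s0,_,0)
state=s0 head=3 tape=XX_[_]YY   (s0,_)→(s0,X,+1)
state=s0 head=4 tape=XX_X[Y]Y   (s0,Y)→(s0,_,-1)
state=s0 head=3 tape=XX_[X]_Y   (s0,X)→(s1,_,+1)
state=s1 head=4 tape=XX__[_]Y
Cell 2 holds _ when M halts.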